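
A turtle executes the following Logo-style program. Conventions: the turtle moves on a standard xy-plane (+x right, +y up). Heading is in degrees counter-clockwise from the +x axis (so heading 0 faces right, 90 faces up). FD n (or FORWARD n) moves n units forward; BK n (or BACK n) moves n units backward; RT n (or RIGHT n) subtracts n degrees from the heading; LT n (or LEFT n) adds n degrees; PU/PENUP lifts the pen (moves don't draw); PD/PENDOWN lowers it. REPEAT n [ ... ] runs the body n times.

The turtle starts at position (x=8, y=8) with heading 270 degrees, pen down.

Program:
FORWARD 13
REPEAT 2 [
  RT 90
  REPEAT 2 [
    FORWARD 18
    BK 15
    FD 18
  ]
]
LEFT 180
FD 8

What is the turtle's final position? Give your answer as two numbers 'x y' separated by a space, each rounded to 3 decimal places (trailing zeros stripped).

Executing turtle program step by step:
Start: pos=(8,8), heading=270, pen down
FD 13: (8,8) -> (8,-5) [heading=270, draw]
REPEAT 2 [
  -- iteration 1/2 --
  RT 90: heading 270 -> 180
  REPEAT 2 [
    -- iteration 1/2 --
    FD 18: (8,-5) -> (-10,-5) [heading=180, draw]
    BK 15: (-10,-5) -> (5,-5) [heading=180, draw]
    FD 18: (5,-5) -> (-13,-5) [heading=180, draw]
    -- iteration 2/2 --
    FD 18: (-13,-5) -> (-31,-5) [heading=180, draw]
    BK 15: (-31,-5) -> (-16,-5) [heading=180, draw]
    FD 18: (-16,-5) -> (-34,-5) [heading=180, draw]
  ]
  -- iteration 2/2 --
  RT 90: heading 180 -> 90
  REPEAT 2 [
    -- iteration 1/2 --
    FD 18: (-34,-5) -> (-34,13) [heading=90, draw]
    BK 15: (-34,13) -> (-34,-2) [heading=90, draw]
    FD 18: (-34,-2) -> (-34,16) [heading=90, draw]
    -- iteration 2/2 --
    FD 18: (-34,16) -> (-34,34) [heading=90, draw]
    BK 15: (-34,34) -> (-34,19) [heading=90, draw]
    FD 18: (-34,19) -> (-34,37) [heading=90, draw]
  ]
]
LT 180: heading 90 -> 270
FD 8: (-34,37) -> (-34,29) [heading=270, draw]
Final: pos=(-34,29), heading=270, 14 segment(s) drawn

Answer: -34 29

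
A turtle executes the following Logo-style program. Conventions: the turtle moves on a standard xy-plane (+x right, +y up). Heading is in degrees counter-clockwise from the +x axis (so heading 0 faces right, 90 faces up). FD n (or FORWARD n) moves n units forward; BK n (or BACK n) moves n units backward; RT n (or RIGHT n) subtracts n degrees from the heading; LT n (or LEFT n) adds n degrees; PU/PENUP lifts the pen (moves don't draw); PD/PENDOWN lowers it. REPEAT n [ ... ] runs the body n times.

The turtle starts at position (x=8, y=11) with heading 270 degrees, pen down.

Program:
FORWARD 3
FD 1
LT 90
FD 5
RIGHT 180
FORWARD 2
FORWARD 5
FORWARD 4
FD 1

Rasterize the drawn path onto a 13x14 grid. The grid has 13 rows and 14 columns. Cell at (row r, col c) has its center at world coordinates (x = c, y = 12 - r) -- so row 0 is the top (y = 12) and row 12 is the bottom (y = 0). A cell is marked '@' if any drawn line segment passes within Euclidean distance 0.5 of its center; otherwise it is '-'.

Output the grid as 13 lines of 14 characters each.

Answer: --------------
--------@-----
--------@-----
--------@-----
--------@-----
-@@@@@@@@@@@@@
--------------
--------------
--------------
--------------
--------------
--------------
--------------

Derivation:
Segment 0: (8,11) -> (8,8)
Segment 1: (8,8) -> (8,7)
Segment 2: (8,7) -> (13,7)
Segment 3: (13,7) -> (11,7)
Segment 4: (11,7) -> (6,7)
Segment 5: (6,7) -> (2,7)
Segment 6: (2,7) -> (1,7)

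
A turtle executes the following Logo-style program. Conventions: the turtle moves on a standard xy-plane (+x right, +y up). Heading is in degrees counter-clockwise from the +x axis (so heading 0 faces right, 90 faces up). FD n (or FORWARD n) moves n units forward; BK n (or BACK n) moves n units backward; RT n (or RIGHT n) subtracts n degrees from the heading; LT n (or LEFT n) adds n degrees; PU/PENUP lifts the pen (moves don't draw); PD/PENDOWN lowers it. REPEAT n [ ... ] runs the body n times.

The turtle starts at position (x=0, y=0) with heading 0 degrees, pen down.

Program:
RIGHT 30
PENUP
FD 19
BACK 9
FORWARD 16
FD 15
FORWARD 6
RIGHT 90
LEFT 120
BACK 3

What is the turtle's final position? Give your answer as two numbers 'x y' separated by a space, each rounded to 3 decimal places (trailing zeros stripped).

Executing turtle program step by step:
Start: pos=(0,0), heading=0, pen down
RT 30: heading 0 -> 330
PU: pen up
FD 19: (0,0) -> (16.454,-9.5) [heading=330, move]
BK 9: (16.454,-9.5) -> (8.66,-5) [heading=330, move]
FD 16: (8.66,-5) -> (22.517,-13) [heading=330, move]
FD 15: (22.517,-13) -> (35.507,-20.5) [heading=330, move]
FD 6: (35.507,-20.5) -> (40.703,-23.5) [heading=330, move]
RT 90: heading 330 -> 240
LT 120: heading 240 -> 0
BK 3: (40.703,-23.5) -> (37.703,-23.5) [heading=0, move]
Final: pos=(37.703,-23.5), heading=0, 0 segment(s) drawn

Answer: 37.703 -23.5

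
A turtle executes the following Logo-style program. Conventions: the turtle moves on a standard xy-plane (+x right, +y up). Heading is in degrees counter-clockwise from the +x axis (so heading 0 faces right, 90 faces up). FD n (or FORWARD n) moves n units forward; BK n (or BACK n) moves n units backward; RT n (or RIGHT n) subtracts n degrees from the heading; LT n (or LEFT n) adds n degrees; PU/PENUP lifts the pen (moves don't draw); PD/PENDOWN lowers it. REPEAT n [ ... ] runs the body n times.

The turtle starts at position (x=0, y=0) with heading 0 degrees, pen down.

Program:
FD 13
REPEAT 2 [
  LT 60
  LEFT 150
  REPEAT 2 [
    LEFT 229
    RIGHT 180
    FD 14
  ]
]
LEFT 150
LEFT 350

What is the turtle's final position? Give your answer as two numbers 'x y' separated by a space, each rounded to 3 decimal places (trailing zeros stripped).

Answer: 3.087 -44.715

Derivation:
Executing turtle program step by step:
Start: pos=(0,0), heading=0, pen down
FD 13: (0,0) -> (13,0) [heading=0, draw]
REPEAT 2 [
  -- iteration 1/2 --
  LT 60: heading 0 -> 60
  LT 150: heading 60 -> 210
  REPEAT 2 [
    -- iteration 1/2 --
    LT 229: heading 210 -> 79
    RT 180: heading 79 -> 259
    FD 14: (13,0) -> (10.329,-13.743) [heading=259, draw]
    -- iteration 2/2 --
    LT 229: heading 259 -> 128
    RT 180: heading 128 -> 308
    FD 14: (10.329,-13.743) -> (18.948,-24.775) [heading=308, draw]
  ]
  -- iteration 2/2 --
  LT 60: heading 308 -> 8
  LT 150: heading 8 -> 158
  REPEAT 2 [
    -- iteration 1/2 --
    LT 229: heading 158 -> 27
    RT 180: heading 27 -> 207
    FD 14: (18.948,-24.775) -> (6.474,-31.131) [heading=207, draw]
    -- iteration 2/2 --
    LT 229: heading 207 -> 76
    RT 180: heading 76 -> 256
    FD 14: (6.474,-31.131) -> (3.087,-44.715) [heading=256, draw]
  ]
]
LT 150: heading 256 -> 46
LT 350: heading 46 -> 36
Final: pos=(3.087,-44.715), heading=36, 5 segment(s) drawn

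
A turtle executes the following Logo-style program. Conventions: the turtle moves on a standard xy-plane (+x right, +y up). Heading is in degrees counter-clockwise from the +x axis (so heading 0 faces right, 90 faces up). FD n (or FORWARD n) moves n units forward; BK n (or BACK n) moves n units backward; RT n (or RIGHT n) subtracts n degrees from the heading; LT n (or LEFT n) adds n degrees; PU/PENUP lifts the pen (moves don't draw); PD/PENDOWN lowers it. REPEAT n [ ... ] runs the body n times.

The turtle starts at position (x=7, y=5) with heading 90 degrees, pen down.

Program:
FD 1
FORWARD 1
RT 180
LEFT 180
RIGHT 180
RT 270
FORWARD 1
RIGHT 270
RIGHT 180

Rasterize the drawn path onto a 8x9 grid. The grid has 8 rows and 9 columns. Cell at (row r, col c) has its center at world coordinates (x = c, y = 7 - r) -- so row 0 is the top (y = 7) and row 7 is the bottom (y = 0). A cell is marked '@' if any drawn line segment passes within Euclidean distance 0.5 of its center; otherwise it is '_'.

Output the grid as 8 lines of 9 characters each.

Answer: _______@@
_______@_
_______@_
_________
_________
_________
_________
_________

Derivation:
Segment 0: (7,5) -> (7,6)
Segment 1: (7,6) -> (7,7)
Segment 2: (7,7) -> (8,7)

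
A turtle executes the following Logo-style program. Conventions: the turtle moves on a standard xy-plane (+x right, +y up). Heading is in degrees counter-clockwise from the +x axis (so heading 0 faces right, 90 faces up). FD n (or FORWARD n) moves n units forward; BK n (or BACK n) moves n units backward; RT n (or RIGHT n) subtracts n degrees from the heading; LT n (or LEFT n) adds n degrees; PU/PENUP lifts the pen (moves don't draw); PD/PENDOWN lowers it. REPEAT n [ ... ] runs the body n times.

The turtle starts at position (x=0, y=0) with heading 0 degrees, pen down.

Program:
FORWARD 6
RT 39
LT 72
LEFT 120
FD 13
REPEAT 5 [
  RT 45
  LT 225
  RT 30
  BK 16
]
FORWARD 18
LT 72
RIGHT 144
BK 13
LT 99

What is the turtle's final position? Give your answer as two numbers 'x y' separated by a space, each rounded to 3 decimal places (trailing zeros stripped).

Executing turtle program step by step:
Start: pos=(0,0), heading=0, pen down
FD 6: (0,0) -> (6,0) [heading=0, draw]
RT 39: heading 0 -> 321
LT 72: heading 321 -> 33
LT 120: heading 33 -> 153
FD 13: (6,0) -> (-5.583,5.902) [heading=153, draw]
REPEAT 5 [
  -- iteration 1/5 --
  RT 45: heading 153 -> 108
  LT 225: heading 108 -> 333
  RT 30: heading 333 -> 303
  BK 16: (-5.583,5.902) -> (-14.297,19.321) [heading=303, draw]
  -- iteration 2/5 --
  RT 45: heading 303 -> 258
  LT 225: heading 258 -> 123
  RT 30: heading 123 -> 93
  BK 16: (-14.297,19.321) -> (-13.46,3.343) [heading=93, draw]
  -- iteration 3/5 --
  RT 45: heading 93 -> 48
  LT 225: heading 48 -> 273
  RT 30: heading 273 -> 243
  BK 16: (-13.46,3.343) -> (-6.196,17.599) [heading=243, draw]
  -- iteration 4/5 --
  RT 45: heading 243 -> 198
  LT 225: heading 198 -> 63
  RT 30: heading 63 -> 33
  BK 16: (-6.196,17.599) -> (-19.615,8.884) [heading=33, draw]
  -- iteration 5/5 --
  RT 45: heading 33 -> 348
  LT 225: heading 348 -> 213
  RT 30: heading 213 -> 183
  BK 16: (-19.615,8.884) -> (-3.637,9.722) [heading=183, draw]
]
FD 18: (-3.637,9.722) -> (-21.612,8.78) [heading=183, draw]
LT 72: heading 183 -> 255
RT 144: heading 255 -> 111
BK 13: (-21.612,8.78) -> (-16.953,-3.357) [heading=111, draw]
LT 99: heading 111 -> 210
Final: pos=(-16.953,-3.357), heading=210, 9 segment(s) drawn

Answer: -16.953 -3.357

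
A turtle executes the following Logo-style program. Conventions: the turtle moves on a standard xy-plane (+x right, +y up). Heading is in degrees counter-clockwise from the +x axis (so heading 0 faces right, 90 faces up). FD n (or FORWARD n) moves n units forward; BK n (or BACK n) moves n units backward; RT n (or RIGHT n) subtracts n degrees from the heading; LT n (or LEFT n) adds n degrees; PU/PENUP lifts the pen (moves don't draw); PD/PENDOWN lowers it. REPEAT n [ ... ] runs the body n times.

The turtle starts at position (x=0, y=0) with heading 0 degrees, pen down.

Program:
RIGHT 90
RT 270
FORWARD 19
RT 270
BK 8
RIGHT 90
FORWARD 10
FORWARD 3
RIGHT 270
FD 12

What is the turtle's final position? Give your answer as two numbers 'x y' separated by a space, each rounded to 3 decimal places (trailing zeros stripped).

Answer: 32 4

Derivation:
Executing turtle program step by step:
Start: pos=(0,0), heading=0, pen down
RT 90: heading 0 -> 270
RT 270: heading 270 -> 0
FD 19: (0,0) -> (19,0) [heading=0, draw]
RT 270: heading 0 -> 90
BK 8: (19,0) -> (19,-8) [heading=90, draw]
RT 90: heading 90 -> 0
FD 10: (19,-8) -> (29,-8) [heading=0, draw]
FD 3: (29,-8) -> (32,-8) [heading=0, draw]
RT 270: heading 0 -> 90
FD 12: (32,-8) -> (32,4) [heading=90, draw]
Final: pos=(32,4), heading=90, 5 segment(s) drawn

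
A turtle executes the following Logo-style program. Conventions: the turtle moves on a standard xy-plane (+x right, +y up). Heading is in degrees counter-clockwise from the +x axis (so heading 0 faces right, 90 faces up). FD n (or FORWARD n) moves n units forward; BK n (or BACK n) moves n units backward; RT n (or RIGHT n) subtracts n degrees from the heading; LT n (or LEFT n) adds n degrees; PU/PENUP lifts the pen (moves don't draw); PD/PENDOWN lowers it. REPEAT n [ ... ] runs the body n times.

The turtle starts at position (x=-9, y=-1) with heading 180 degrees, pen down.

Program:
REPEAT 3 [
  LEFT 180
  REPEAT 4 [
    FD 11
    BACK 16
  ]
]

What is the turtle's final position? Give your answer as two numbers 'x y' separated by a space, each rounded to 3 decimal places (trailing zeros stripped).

Executing turtle program step by step:
Start: pos=(-9,-1), heading=180, pen down
REPEAT 3 [
  -- iteration 1/3 --
  LT 180: heading 180 -> 0
  REPEAT 4 [
    -- iteration 1/4 --
    FD 11: (-9,-1) -> (2,-1) [heading=0, draw]
    BK 16: (2,-1) -> (-14,-1) [heading=0, draw]
    -- iteration 2/4 --
    FD 11: (-14,-1) -> (-3,-1) [heading=0, draw]
    BK 16: (-3,-1) -> (-19,-1) [heading=0, draw]
    -- iteration 3/4 --
    FD 11: (-19,-1) -> (-8,-1) [heading=0, draw]
    BK 16: (-8,-1) -> (-24,-1) [heading=0, draw]
    -- iteration 4/4 --
    FD 11: (-24,-1) -> (-13,-1) [heading=0, draw]
    BK 16: (-13,-1) -> (-29,-1) [heading=0, draw]
  ]
  -- iteration 2/3 --
  LT 180: heading 0 -> 180
  REPEAT 4 [
    -- iteration 1/4 --
    FD 11: (-29,-1) -> (-40,-1) [heading=180, draw]
    BK 16: (-40,-1) -> (-24,-1) [heading=180, draw]
    -- iteration 2/4 --
    FD 11: (-24,-1) -> (-35,-1) [heading=180, draw]
    BK 16: (-35,-1) -> (-19,-1) [heading=180, draw]
    -- iteration 3/4 --
    FD 11: (-19,-1) -> (-30,-1) [heading=180, draw]
    BK 16: (-30,-1) -> (-14,-1) [heading=180, draw]
    -- iteration 4/4 --
    FD 11: (-14,-1) -> (-25,-1) [heading=180, draw]
    BK 16: (-25,-1) -> (-9,-1) [heading=180, draw]
  ]
  -- iteration 3/3 --
  LT 180: heading 180 -> 0
  REPEAT 4 [
    -- iteration 1/4 --
    FD 11: (-9,-1) -> (2,-1) [heading=0, draw]
    BK 16: (2,-1) -> (-14,-1) [heading=0, draw]
    -- iteration 2/4 --
    FD 11: (-14,-1) -> (-3,-1) [heading=0, draw]
    BK 16: (-3,-1) -> (-19,-1) [heading=0, draw]
    -- iteration 3/4 --
    FD 11: (-19,-1) -> (-8,-1) [heading=0, draw]
    BK 16: (-8,-1) -> (-24,-1) [heading=0, draw]
    -- iteration 4/4 --
    FD 11: (-24,-1) -> (-13,-1) [heading=0, draw]
    BK 16: (-13,-1) -> (-29,-1) [heading=0, draw]
  ]
]
Final: pos=(-29,-1), heading=0, 24 segment(s) drawn

Answer: -29 -1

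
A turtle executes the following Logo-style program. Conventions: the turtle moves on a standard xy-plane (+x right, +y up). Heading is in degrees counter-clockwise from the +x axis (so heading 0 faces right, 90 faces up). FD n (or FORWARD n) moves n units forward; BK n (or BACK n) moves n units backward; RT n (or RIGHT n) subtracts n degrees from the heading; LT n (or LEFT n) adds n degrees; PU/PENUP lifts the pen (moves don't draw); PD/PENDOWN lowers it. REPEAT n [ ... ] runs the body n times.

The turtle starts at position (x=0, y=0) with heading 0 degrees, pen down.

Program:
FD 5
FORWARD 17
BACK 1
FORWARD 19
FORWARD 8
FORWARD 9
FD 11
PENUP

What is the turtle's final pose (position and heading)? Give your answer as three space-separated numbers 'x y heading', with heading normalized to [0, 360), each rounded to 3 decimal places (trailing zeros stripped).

Answer: 68 0 0

Derivation:
Executing turtle program step by step:
Start: pos=(0,0), heading=0, pen down
FD 5: (0,0) -> (5,0) [heading=0, draw]
FD 17: (5,0) -> (22,0) [heading=0, draw]
BK 1: (22,0) -> (21,0) [heading=0, draw]
FD 19: (21,0) -> (40,0) [heading=0, draw]
FD 8: (40,0) -> (48,0) [heading=0, draw]
FD 9: (48,0) -> (57,0) [heading=0, draw]
FD 11: (57,0) -> (68,0) [heading=0, draw]
PU: pen up
Final: pos=(68,0), heading=0, 7 segment(s) drawn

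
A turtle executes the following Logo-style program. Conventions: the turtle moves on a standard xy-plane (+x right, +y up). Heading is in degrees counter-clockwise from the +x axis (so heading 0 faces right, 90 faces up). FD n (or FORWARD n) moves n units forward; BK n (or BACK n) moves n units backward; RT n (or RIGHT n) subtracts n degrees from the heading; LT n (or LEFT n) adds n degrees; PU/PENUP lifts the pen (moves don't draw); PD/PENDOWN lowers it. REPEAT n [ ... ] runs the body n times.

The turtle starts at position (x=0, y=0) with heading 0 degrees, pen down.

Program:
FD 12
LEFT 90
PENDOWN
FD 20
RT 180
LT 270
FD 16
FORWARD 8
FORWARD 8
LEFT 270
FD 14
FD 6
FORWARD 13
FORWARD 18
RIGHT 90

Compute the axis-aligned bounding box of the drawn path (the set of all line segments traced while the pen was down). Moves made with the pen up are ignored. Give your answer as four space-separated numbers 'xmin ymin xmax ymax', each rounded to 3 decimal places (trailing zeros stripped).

Executing turtle program step by step:
Start: pos=(0,0), heading=0, pen down
FD 12: (0,0) -> (12,0) [heading=0, draw]
LT 90: heading 0 -> 90
PD: pen down
FD 20: (12,0) -> (12,20) [heading=90, draw]
RT 180: heading 90 -> 270
LT 270: heading 270 -> 180
FD 16: (12,20) -> (-4,20) [heading=180, draw]
FD 8: (-4,20) -> (-12,20) [heading=180, draw]
FD 8: (-12,20) -> (-20,20) [heading=180, draw]
LT 270: heading 180 -> 90
FD 14: (-20,20) -> (-20,34) [heading=90, draw]
FD 6: (-20,34) -> (-20,40) [heading=90, draw]
FD 13: (-20,40) -> (-20,53) [heading=90, draw]
FD 18: (-20,53) -> (-20,71) [heading=90, draw]
RT 90: heading 90 -> 0
Final: pos=(-20,71), heading=0, 9 segment(s) drawn

Segment endpoints: x in {-20, -20, -20, -20, -20, -12, -4, 0, 12, 12}, y in {0, 20, 20, 34, 40, 53, 71}
xmin=-20, ymin=0, xmax=12, ymax=71

Answer: -20 0 12 71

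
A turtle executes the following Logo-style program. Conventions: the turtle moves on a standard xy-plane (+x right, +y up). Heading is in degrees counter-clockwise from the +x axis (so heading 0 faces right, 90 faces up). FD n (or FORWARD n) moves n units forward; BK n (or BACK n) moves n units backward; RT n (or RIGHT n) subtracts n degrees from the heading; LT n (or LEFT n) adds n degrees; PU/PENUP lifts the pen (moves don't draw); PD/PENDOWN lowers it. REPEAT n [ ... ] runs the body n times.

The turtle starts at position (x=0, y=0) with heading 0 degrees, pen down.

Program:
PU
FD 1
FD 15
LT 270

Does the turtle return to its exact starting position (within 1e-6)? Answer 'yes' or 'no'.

Answer: no

Derivation:
Executing turtle program step by step:
Start: pos=(0,0), heading=0, pen down
PU: pen up
FD 1: (0,0) -> (1,0) [heading=0, move]
FD 15: (1,0) -> (16,0) [heading=0, move]
LT 270: heading 0 -> 270
Final: pos=(16,0), heading=270, 0 segment(s) drawn

Start position: (0, 0)
Final position: (16, 0)
Distance = 16; >= 1e-6 -> NOT closed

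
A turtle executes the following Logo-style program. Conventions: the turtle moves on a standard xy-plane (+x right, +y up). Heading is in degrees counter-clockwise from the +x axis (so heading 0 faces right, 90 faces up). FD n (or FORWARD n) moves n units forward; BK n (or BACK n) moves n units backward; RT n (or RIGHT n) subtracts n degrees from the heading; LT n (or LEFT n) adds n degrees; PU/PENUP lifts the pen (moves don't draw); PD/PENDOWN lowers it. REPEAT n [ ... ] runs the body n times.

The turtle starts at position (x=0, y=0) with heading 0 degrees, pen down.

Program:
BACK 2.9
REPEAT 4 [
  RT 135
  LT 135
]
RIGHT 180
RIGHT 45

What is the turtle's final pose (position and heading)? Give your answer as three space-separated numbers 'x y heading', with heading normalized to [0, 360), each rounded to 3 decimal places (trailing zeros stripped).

Answer: -2.9 0 135

Derivation:
Executing turtle program step by step:
Start: pos=(0,0), heading=0, pen down
BK 2.9: (0,0) -> (-2.9,0) [heading=0, draw]
REPEAT 4 [
  -- iteration 1/4 --
  RT 135: heading 0 -> 225
  LT 135: heading 225 -> 0
  -- iteration 2/4 --
  RT 135: heading 0 -> 225
  LT 135: heading 225 -> 0
  -- iteration 3/4 --
  RT 135: heading 0 -> 225
  LT 135: heading 225 -> 0
  -- iteration 4/4 --
  RT 135: heading 0 -> 225
  LT 135: heading 225 -> 0
]
RT 180: heading 0 -> 180
RT 45: heading 180 -> 135
Final: pos=(-2.9,0), heading=135, 1 segment(s) drawn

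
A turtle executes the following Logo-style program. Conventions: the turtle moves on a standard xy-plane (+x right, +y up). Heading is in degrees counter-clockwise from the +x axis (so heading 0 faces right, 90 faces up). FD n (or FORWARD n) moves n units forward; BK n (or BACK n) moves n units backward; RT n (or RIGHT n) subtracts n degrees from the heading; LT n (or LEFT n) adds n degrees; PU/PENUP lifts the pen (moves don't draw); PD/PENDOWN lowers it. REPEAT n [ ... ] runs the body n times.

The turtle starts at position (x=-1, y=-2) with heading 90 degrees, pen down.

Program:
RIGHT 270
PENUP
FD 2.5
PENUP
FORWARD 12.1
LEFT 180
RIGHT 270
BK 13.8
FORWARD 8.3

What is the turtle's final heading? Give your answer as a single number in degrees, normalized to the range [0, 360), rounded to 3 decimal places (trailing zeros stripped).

Executing turtle program step by step:
Start: pos=(-1,-2), heading=90, pen down
RT 270: heading 90 -> 180
PU: pen up
FD 2.5: (-1,-2) -> (-3.5,-2) [heading=180, move]
PU: pen up
FD 12.1: (-3.5,-2) -> (-15.6,-2) [heading=180, move]
LT 180: heading 180 -> 0
RT 270: heading 0 -> 90
BK 13.8: (-15.6,-2) -> (-15.6,-15.8) [heading=90, move]
FD 8.3: (-15.6,-15.8) -> (-15.6,-7.5) [heading=90, move]
Final: pos=(-15.6,-7.5), heading=90, 0 segment(s) drawn

Answer: 90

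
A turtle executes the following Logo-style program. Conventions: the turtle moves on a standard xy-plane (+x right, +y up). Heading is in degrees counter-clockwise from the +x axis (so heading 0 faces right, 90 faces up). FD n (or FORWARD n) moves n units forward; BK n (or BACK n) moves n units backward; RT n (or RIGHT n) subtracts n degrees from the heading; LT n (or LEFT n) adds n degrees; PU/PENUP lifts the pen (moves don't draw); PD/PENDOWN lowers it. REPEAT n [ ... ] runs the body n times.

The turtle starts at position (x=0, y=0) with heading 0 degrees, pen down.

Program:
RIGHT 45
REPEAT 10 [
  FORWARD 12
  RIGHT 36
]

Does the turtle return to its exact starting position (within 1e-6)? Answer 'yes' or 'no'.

Executing turtle program step by step:
Start: pos=(0,0), heading=0, pen down
RT 45: heading 0 -> 315
REPEAT 10 [
  -- iteration 1/10 --
  FD 12: (0,0) -> (8.485,-8.485) [heading=315, draw]
  RT 36: heading 315 -> 279
  -- iteration 2/10 --
  FD 12: (8.485,-8.485) -> (10.362,-20.338) [heading=279, draw]
  RT 36: heading 279 -> 243
  -- iteration 3/10 --
  FD 12: (10.362,-20.338) -> (4.915,-31.03) [heading=243, draw]
  RT 36: heading 243 -> 207
  -- iteration 4/10 --
  FD 12: (4.915,-31.03) -> (-5.777,-36.478) [heading=207, draw]
  RT 36: heading 207 -> 171
  -- iteration 5/10 --
  FD 12: (-5.777,-36.478) -> (-17.63,-34.6) [heading=171, draw]
  RT 36: heading 171 -> 135
  -- iteration 6/10 --
  FD 12: (-17.63,-34.6) -> (-26.115,-26.115) [heading=135, draw]
  RT 36: heading 135 -> 99
  -- iteration 7/10 --
  FD 12: (-26.115,-26.115) -> (-27.992,-14.263) [heading=99, draw]
  RT 36: heading 99 -> 63
  -- iteration 8/10 --
  FD 12: (-27.992,-14.263) -> (-22.544,-3.571) [heading=63, draw]
  RT 36: heading 63 -> 27
  -- iteration 9/10 --
  FD 12: (-22.544,-3.571) -> (-11.852,1.877) [heading=27, draw]
  RT 36: heading 27 -> 351
  -- iteration 10/10 --
  FD 12: (-11.852,1.877) -> (0,0) [heading=351, draw]
  RT 36: heading 351 -> 315
]
Final: pos=(0,0), heading=315, 10 segment(s) drawn

Start position: (0, 0)
Final position: (0, 0)
Distance = 0; < 1e-6 -> CLOSED

Answer: yes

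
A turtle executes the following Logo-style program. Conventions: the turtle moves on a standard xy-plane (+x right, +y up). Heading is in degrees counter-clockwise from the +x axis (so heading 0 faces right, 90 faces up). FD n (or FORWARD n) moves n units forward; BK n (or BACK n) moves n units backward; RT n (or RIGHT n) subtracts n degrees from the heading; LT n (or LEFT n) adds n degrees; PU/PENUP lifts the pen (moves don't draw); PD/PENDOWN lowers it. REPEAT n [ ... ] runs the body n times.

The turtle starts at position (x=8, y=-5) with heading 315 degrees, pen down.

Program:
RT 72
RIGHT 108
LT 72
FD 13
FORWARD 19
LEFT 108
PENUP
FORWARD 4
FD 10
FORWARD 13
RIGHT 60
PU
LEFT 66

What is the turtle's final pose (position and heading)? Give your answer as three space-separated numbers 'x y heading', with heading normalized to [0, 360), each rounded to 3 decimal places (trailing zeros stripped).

Executing turtle program step by step:
Start: pos=(8,-5), heading=315, pen down
RT 72: heading 315 -> 243
RT 108: heading 243 -> 135
LT 72: heading 135 -> 207
FD 13: (8,-5) -> (-3.583,-10.902) [heading=207, draw]
FD 19: (-3.583,-10.902) -> (-20.512,-19.528) [heading=207, draw]
LT 108: heading 207 -> 315
PU: pen up
FD 4: (-20.512,-19.528) -> (-17.684,-22.356) [heading=315, move]
FD 10: (-17.684,-22.356) -> (-10.613,-29.427) [heading=315, move]
FD 13: (-10.613,-29.427) -> (-1.42,-38.62) [heading=315, move]
RT 60: heading 315 -> 255
PU: pen up
LT 66: heading 255 -> 321
Final: pos=(-1.42,-38.62), heading=321, 2 segment(s) drawn

Answer: -1.42 -38.62 321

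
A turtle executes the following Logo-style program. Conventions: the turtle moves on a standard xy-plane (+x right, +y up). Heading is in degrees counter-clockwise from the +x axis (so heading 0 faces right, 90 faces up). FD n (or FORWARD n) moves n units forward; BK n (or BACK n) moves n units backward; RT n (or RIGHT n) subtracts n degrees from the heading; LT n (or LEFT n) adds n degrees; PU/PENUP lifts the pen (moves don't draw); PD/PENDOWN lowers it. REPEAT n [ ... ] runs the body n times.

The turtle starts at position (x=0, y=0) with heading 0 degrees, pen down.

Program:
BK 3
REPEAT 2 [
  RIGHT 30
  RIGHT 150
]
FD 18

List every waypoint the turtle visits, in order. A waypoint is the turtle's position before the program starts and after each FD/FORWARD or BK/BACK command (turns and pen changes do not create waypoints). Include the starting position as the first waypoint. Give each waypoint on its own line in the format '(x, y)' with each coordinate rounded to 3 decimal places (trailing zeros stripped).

Executing turtle program step by step:
Start: pos=(0,0), heading=0, pen down
BK 3: (0,0) -> (-3,0) [heading=0, draw]
REPEAT 2 [
  -- iteration 1/2 --
  RT 30: heading 0 -> 330
  RT 150: heading 330 -> 180
  -- iteration 2/2 --
  RT 30: heading 180 -> 150
  RT 150: heading 150 -> 0
]
FD 18: (-3,0) -> (15,0) [heading=0, draw]
Final: pos=(15,0), heading=0, 2 segment(s) drawn
Waypoints (3 total):
(0, 0)
(-3, 0)
(15, 0)

Answer: (0, 0)
(-3, 0)
(15, 0)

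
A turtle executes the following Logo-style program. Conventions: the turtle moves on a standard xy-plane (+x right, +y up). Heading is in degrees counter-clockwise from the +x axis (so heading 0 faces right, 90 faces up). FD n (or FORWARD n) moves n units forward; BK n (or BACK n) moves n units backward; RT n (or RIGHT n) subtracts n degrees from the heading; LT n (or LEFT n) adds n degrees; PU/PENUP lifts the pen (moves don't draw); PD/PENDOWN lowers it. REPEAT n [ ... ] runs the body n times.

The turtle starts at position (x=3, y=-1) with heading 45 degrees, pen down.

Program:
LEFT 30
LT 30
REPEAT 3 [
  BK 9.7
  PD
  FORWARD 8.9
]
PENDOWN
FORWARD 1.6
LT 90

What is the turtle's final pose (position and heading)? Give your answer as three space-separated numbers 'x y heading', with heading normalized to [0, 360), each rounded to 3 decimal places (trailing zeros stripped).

Answer: 3.207 -1.773 195

Derivation:
Executing turtle program step by step:
Start: pos=(3,-1), heading=45, pen down
LT 30: heading 45 -> 75
LT 30: heading 75 -> 105
REPEAT 3 [
  -- iteration 1/3 --
  BK 9.7: (3,-1) -> (5.511,-10.369) [heading=105, draw]
  PD: pen down
  FD 8.9: (5.511,-10.369) -> (3.207,-1.773) [heading=105, draw]
  -- iteration 2/3 --
  BK 9.7: (3.207,-1.773) -> (5.718,-11.142) [heading=105, draw]
  PD: pen down
  FD 8.9: (5.718,-11.142) -> (3.414,-2.545) [heading=105, draw]
  -- iteration 3/3 --
  BK 9.7: (3.414,-2.545) -> (5.925,-11.915) [heading=105, draw]
  PD: pen down
  FD 8.9: (5.925,-11.915) -> (3.621,-3.318) [heading=105, draw]
]
PD: pen down
FD 1.6: (3.621,-3.318) -> (3.207,-1.773) [heading=105, draw]
LT 90: heading 105 -> 195
Final: pos=(3.207,-1.773), heading=195, 7 segment(s) drawn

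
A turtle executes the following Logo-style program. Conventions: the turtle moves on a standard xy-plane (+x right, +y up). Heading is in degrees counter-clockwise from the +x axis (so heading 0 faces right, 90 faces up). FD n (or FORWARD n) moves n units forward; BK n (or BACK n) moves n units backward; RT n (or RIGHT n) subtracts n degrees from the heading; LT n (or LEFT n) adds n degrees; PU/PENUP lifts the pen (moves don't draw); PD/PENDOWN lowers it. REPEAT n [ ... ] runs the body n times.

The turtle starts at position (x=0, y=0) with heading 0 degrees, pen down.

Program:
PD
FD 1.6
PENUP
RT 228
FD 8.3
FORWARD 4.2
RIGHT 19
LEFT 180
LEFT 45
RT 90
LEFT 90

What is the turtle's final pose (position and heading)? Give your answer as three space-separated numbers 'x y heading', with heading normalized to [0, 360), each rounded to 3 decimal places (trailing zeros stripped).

Executing turtle program step by step:
Start: pos=(0,0), heading=0, pen down
PD: pen down
FD 1.6: (0,0) -> (1.6,0) [heading=0, draw]
PU: pen up
RT 228: heading 0 -> 132
FD 8.3: (1.6,0) -> (-3.954,6.168) [heading=132, move]
FD 4.2: (-3.954,6.168) -> (-6.764,9.289) [heading=132, move]
RT 19: heading 132 -> 113
LT 180: heading 113 -> 293
LT 45: heading 293 -> 338
RT 90: heading 338 -> 248
LT 90: heading 248 -> 338
Final: pos=(-6.764,9.289), heading=338, 1 segment(s) drawn

Answer: -6.764 9.289 338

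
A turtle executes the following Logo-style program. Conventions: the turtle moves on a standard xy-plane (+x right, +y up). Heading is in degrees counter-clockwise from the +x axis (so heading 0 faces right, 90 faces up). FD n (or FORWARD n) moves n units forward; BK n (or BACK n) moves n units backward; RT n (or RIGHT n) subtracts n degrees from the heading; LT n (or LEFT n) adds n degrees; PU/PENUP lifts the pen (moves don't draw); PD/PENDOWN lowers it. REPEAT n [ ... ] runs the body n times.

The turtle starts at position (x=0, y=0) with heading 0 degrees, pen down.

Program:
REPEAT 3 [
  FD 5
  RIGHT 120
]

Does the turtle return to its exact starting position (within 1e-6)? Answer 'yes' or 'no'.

Answer: yes

Derivation:
Executing turtle program step by step:
Start: pos=(0,0), heading=0, pen down
REPEAT 3 [
  -- iteration 1/3 --
  FD 5: (0,0) -> (5,0) [heading=0, draw]
  RT 120: heading 0 -> 240
  -- iteration 2/3 --
  FD 5: (5,0) -> (2.5,-4.33) [heading=240, draw]
  RT 120: heading 240 -> 120
  -- iteration 3/3 --
  FD 5: (2.5,-4.33) -> (0,0) [heading=120, draw]
  RT 120: heading 120 -> 0
]
Final: pos=(0,0), heading=0, 3 segment(s) drawn

Start position: (0, 0)
Final position: (0, 0)
Distance = 0; < 1e-6 -> CLOSED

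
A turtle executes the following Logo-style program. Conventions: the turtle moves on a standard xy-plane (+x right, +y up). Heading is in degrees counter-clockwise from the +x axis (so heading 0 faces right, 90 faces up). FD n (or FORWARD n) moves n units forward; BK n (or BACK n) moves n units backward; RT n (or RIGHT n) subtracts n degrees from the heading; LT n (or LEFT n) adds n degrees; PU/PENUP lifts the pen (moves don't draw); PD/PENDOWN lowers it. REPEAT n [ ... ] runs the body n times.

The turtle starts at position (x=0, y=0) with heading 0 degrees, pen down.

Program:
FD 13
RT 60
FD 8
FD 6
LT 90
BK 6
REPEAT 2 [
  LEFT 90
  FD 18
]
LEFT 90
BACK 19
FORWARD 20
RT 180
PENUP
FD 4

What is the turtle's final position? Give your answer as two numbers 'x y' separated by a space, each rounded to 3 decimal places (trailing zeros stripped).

Executing turtle program step by step:
Start: pos=(0,0), heading=0, pen down
FD 13: (0,0) -> (13,0) [heading=0, draw]
RT 60: heading 0 -> 300
FD 8: (13,0) -> (17,-6.928) [heading=300, draw]
FD 6: (17,-6.928) -> (20,-12.124) [heading=300, draw]
LT 90: heading 300 -> 30
BK 6: (20,-12.124) -> (14.804,-15.124) [heading=30, draw]
REPEAT 2 [
  -- iteration 1/2 --
  LT 90: heading 30 -> 120
  FD 18: (14.804,-15.124) -> (5.804,0.464) [heading=120, draw]
  -- iteration 2/2 --
  LT 90: heading 120 -> 210
  FD 18: (5.804,0.464) -> (-9.785,-8.536) [heading=210, draw]
]
LT 90: heading 210 -> 300
BK 19: (-9.785,-8.536) -> (-19.285,7.919) [heading=300, draw]
FD 20: (-19.285,7.919) -> (-9.285,-9.402) [heading=300, draw]
RT 180: heading 300 -> 120
PU: pen up
FD 4: (-9.285,-9.402) -> (-11.285,-5.938) [heading=120, move]
Final: pos=(-11.285,-5.938), heading=120, 8 segment(s) drawn

Answer: -11.285 -5.938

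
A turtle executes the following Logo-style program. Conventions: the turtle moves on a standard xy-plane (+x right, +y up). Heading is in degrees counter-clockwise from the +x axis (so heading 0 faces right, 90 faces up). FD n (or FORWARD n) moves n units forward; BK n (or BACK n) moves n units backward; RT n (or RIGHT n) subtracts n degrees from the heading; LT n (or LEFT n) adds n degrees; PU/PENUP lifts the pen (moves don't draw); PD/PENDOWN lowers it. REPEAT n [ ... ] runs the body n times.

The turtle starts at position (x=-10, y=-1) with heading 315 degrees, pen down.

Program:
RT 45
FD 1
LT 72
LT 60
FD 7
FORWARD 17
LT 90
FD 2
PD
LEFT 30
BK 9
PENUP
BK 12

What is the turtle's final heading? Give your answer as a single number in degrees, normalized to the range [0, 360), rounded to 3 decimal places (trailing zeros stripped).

Answer: 162

Derivation:
Executing turtle program step by step:
Start: pos=(-10,-1), heading=315, pen down
RT 45: heading 315 -> 270
FD 1: (-10,-1) -> (-10,-2) [heading=270, draw]
LT 72: heading 270 -> 342
LT 60: heading 342 -> 42
FD 7: (-10,-2) -> (-4.798,2.684) [heading=42, draw]
FD 17: (-4.798,2.684) -> (7.835,14.059) [heading=42, draw]
LT 90: heading 42 -> 132
FD 2: (7.835,14.059) -> (6.497,15.545) [heading=132, draw]
PD: pen down
LT 30: heading 132 -> 162
BK 9: (6.497,15.545) -> (15.057,12.764) [heading=162, draw]
PU: pen up
BK 12: (15.057,12.764) -> (26.469,9.056) [heading=162, move]
Final: pos=(26.469,9.056), heading=162, 5 segment(s) drawn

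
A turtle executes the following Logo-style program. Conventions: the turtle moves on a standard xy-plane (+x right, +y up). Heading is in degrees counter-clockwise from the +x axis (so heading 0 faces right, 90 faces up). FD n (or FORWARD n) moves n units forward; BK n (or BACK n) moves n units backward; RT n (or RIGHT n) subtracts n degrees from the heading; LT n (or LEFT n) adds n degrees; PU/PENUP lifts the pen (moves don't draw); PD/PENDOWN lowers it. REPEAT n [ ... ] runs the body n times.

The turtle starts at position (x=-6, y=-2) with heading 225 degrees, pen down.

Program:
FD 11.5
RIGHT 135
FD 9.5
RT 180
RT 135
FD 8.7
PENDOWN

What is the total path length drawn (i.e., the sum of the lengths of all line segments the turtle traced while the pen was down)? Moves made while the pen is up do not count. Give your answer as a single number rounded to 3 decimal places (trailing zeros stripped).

Executing turtle program step by step:
Start: pos=(-6,-2), heading=225, pen down
FD 11.5: (-6,-2) -> (-14.132,-10.132) [heading=225, draw]
RT 135: heading 225 -> 90
FD 9.5: (-14.132,-10.132) -> (-14.132,-0.632) [heading=90, draw]
RT 180: heading 90 -> 270
RT 135: heading 270 -> 135
FD 8.7: (-14.132,-0.632) -> (-20.284,5.52) [heading=135, draw]
PD: pen down
Final: pos=(-20.284,5.52), heading=135, 3 segment(s) drawn

Segment lengths:
  seg 1: (-6,-2) -> (-14.132,-10.132), length = 11.5
  seg 2: (-14.132,-10.132) -> (-14.132,-0.632), length = 9.5
  seg 3: (-14.132,-0.632) -> (-20.284,5.52), length = 8.7
Total = 29.7

Answer: 29.7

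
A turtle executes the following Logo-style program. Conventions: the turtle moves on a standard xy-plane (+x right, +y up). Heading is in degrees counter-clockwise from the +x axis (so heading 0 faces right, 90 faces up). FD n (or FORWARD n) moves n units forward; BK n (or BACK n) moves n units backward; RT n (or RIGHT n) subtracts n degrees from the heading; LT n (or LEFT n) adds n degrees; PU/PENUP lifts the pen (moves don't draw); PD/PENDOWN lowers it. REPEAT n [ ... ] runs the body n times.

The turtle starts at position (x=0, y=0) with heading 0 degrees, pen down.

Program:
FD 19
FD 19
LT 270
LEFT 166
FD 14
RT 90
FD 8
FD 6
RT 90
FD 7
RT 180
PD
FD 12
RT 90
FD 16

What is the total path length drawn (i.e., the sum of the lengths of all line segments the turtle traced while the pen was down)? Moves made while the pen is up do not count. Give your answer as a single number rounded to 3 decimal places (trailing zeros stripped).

Answer: 101

Derivation:
Executing turtle program step by step:
Start: pos=(0,0), heading=0, pen down
FD 19: (0,0) -> (19,0) [heading=0, draw]
FD 19: (19,0) -> (38,0) [heading=0, draw]
LT 270: heading 0 -> 270
LT 166: heading 270 -> 76
FD 14: (38,0) -> (41.387,13.584) [heading=76, draw]
RT 90: heading 76 -> 346
FD 8: (41.387,13.584) -> (49.149,11.649) [heading=346, draw]
FD 6: (49.149,11.649) -> (54.971,10.197) [heading=346, draw]
RT 90: heading 346 -> 256
FD 7: (54.971,10.197) -> (53.278,3.405) [heading=256, draw]
RT 180: heading 256 -> 76
PD: pen down
FD 12: (53.278,3.405) -> (56.181,15.049) [heading=76, draw]
RT 90: heading 76 -> 346
FD 16: (56.181,15.049) -> (71.705,11.178) [heading=346, draw]
Final: pos=(71.705,11.178), heading=346, 8 segment(s) drawn

Segment lengths:
  seg 1: (0,0) -> (19,0), length = 19
  seg 2: (19,0) -> (38,0), length = 19
  seg 3: (38,0) -> (41.387,13.584), length = 14
  seg 4: (41.387,13.584) -> (49.149,11.649), length = 8
  seg 5: (49.149,11.649) -> (54.971,10.197), length = 6
  seg 6: (54.971,10.197) -> (53.278,3.405), length = 7
  seg 7: (53.278,3.405) -> (56.181,15.049), length = 12
  seg 8: (56.181,15.049) -> (71.705,11.178), length = 16
Total = 101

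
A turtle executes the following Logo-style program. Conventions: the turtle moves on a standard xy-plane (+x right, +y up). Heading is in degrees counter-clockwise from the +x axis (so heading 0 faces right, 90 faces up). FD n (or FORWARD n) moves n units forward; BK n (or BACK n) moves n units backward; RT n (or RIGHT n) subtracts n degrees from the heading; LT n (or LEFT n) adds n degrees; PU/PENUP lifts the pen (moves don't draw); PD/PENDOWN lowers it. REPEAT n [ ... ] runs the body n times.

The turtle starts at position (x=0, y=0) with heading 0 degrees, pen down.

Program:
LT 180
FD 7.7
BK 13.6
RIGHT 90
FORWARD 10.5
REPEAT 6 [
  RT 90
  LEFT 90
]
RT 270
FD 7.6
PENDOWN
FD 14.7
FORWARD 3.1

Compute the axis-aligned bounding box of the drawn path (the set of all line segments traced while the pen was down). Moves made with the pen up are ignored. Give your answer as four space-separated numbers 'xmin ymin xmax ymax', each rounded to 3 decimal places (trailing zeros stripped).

Executing turtle program step by step:
Start: pos=(0,0), heading=0, pen down
LT 180: heading 0 -> 180
FD 7.7: (0,0) -> (-7.7,0) [heading=180, draw]
BK 13.6: (-7.7,0) -> (5.9,0) [heading=180, draw]
RT 90: heading 180 -> 90
FD 10.5: (5.9,0) -> (5.9,10.5) [heading=90, draw]
REPEAT 6 [
  -- iteration 1/6 --
  RT 90: heading 90 -> 0
  LT 90: heading 0 -> 90
  -- iteration 2/6 --
  RT 90: heading 90 -> 0
  LT 90: heading 0 -> 90
  -- iteration 3/6 --
  RT 90: heading 90 -> 0
  LT 90: heading 0 -> 90
  -- iteration 4/6 --
  RT 90: heading 90 -> 0
  LT 90: heading 0 -> 90
  -- iteration 5/6 --
  RT 90: heading 90 -> 0
  LT 90: heading 0 -> 90
  -- iteration 6/6 --
  RT 90: heading 90 -> 0
  LT 90: heading 0 -> 90
]
RT 270: heading 90 -> 180
FD 7.6: (5.9,10.5) -> (-1.7,10.5) [heading=180, draw]
PD: pen down
FD 14.7: (-1.7,10.5) -> (-16.4,10.5) [heading=180, draw]
FD 3.1: (-16.4,10.5) -> (-19.5,10.5) [heading=180, draw]
Final: pos=(-19.5,10.5), heading=180, 6 segment(s) drawn

Segment endpoints: x in {-19.5, -16.4, -7.7, -1.7, 0, 5.9, 5.9}, y in {0, 0, 0, 10.5, 10.5, 10.5}
xmin=-19.5, ymin=0, xmax=5.9, ymax=10.5

Answer: -19.5 0 5.9 10.5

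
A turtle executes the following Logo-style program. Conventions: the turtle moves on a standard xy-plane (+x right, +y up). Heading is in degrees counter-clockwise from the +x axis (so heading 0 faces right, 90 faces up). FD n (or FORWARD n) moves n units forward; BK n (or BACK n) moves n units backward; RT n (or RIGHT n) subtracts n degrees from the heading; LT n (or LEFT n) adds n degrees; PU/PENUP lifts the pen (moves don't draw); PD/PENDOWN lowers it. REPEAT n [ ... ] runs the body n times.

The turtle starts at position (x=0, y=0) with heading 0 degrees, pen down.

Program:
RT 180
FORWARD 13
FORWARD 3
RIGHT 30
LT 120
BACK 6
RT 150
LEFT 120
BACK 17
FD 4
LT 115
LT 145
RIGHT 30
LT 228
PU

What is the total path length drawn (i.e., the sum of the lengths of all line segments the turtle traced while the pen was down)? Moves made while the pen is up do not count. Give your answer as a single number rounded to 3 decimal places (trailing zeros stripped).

Answer: 43

Derivation:
Executing turtle program step by step:
Start: pos=(0,0), heading=0, pen down
RT 180: heading 0 -> 180
FD 13: (0,0) -> (-13,0) [heading=180, draw]
FD 3: (-13,0) -> (-16,0) [heading=180, draw]
RT 30: heading 180 -> 150
LT 120: heading 150 -> 270
BK 6: (-16,0) -> (-16,6) [heading=270, draw]
RT 150: heading 270 -> 120
LT 120: heading 120 -> 240
BK 17: (-16,6) -> (-7.5,20.722) [heading=240, draw]
FD 4: (-7.5,20.722) -> (-9.5,17.258) [heading=240, draw]
LT 115: heading 240 -> 355
LT 145: heading 355 -> 140
RT 30: heading 140 -> 110
LT 228: heading 110 -> 338
PU: pen up
Final: pos=(-9.5,17.258), heading=338, 5 segment(s) drawn

Segment lengths:
  seg 1: (0,0) -> (-13,0), length = 13
  seg 2: (-13,0) -> (-16,0), length = 3
  seg 3: (-16,0) -> (-16,6), length = 6
  seg 4: (-16,6) -> (-7.5,20.722), length = 17
  seg 5: (-7.5,20.722) -> (-9.5,17.258), length = 4
Total = 43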